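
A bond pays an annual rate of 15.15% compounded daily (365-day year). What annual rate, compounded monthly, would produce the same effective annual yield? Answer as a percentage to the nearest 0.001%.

EAR = (1 + 0.1515/365)^365 − 1 = 0.163542.
Solve (1 + r/12)^12 = 1.163542: r/12 = 1.163542^(1/12) − 1 = 0.012702, so r = 0.152429 = 15.243%.

15.243%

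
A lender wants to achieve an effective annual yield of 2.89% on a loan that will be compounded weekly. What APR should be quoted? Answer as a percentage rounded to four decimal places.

2.8498%

(1 + r/52)^52 − 1 = 0.0289, so 1 + r/52 = 1.0289^(1/52).
r/52 = 0.000548, so r = 0.028498 = 2.8498%.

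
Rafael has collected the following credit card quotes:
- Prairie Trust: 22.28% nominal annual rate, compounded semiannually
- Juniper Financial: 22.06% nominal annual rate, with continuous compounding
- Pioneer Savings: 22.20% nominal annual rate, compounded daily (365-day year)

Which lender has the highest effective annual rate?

Pioneer Savings

Prairie Trust: (1 + 0.2228/2)^2 − 1 = 23.521%
Juniper Financial: e^0.2206 − 1 = 24.682%
Pioneer Savings: (1 + 0.2220/365)^365 − 1 = 24.849%
The highest effective annual rate is Pioneer Savings at 24.849%.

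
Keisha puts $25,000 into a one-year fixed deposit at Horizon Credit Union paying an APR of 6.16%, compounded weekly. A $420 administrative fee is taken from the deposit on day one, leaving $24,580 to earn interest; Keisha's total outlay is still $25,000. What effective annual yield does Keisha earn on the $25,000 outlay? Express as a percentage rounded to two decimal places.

4.56%

Value after one year: 24,580 × (1 + 0.0616/52)^52 = 24,580 × 1.063498 = $26,140.78.
Effective yield on the $25,000 outlay: 26,140.78 / 25,000 − 1 = 0.045631 = 4.56%.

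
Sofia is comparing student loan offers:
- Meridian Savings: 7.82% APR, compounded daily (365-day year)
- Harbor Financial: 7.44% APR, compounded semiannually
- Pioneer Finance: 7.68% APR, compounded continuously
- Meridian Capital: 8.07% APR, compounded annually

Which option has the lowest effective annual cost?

Meridian Savings: (1 + 0.0782/365)^365 − 1 = 8.133%
Harbor Financial: (1 + 0.0744/2)^2 − 1 = 7.578%
Pioneer Finance: e^0.0768 − 1 = 7.983%
Meridian Capital: compounded annually, EAR = 8.070%
The lowest effective annual rate is Harbor Financial at 7.578%.

Harbor Financial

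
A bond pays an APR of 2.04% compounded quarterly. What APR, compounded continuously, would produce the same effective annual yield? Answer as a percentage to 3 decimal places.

EAR = (1 + 0.0204/4)^4 − 1 = 0.020557.
Equivalent continuous rate: r = ln(1 + 0.020557) = 0.020348 = 2.035%.

2.035%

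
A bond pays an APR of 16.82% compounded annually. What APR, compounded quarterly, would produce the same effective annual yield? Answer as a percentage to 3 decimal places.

15.852%

Compounded annually, EAR = nominal = 0.168200.
Solve (1 + r/4)^4 = 1.168200: r/4 = 1.168200^(1/4) − 1 = 0.039631, so r = 0.158525 = 15.852%.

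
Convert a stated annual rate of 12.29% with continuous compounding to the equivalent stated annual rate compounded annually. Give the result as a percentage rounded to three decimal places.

13.077%

EAR under continuous compounding: e^0.1229 − 1 = 0.130771.
Compounded annually, the equivalent nominal rate is the EAR itself: 13.077%.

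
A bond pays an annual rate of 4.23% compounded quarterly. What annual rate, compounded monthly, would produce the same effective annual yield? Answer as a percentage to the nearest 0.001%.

4.215%

EAR = (1 + 0.0423/4)^4 − 1 = 0.042976.
Solve (1 + r/12)^12 = 1.042976: r/12 = 1.042976^(1/12) − 1 = 0.003513, so r = 0.042152 = 4.215%.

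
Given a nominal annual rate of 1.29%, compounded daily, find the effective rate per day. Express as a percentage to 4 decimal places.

With a nominal annual rate compounded daily, the periodic rate is the nominal rate divided by 365.
i = 0.0129 / 365 = 0.0000353 = 0.0035%.

0.0035%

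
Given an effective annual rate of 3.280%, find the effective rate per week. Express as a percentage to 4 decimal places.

The per-week rate i satisfies (1 + i)^52 = 1 + 0.03280.
i = 1.03280^(1/52) − 1 = 0.0006208 = 0.0621%.

0.0621%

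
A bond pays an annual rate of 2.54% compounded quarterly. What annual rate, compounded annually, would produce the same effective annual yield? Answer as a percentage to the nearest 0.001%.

EAR = (1 + 0.0254/4)^4 − 1 = 0.025643.
Compounded annually, the equivalent nominal rate is the EAR itself: 2.564%.

2.564%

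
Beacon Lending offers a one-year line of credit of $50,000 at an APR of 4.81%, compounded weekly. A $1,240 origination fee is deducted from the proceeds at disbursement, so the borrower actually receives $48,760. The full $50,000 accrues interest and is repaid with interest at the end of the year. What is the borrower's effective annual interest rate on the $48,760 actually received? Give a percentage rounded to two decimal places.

Amount owed after one year: 50,000 × (1 + 0.0481/52)^52 = 50,000 × 1.049252 = $52,462.61.
Effective rate on net proceeds: 52,462.61 / 48,760 − 1 = 0.075935 = 7.59%.

7.59%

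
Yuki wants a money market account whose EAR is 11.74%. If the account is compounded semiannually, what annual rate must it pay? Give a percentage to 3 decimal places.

11.414%

(1 + r/2)^2 − 1 = 0.1174, so 1 + r/2 = 1.1174^(1/2).
r/2 = 0.057071, so r = 0.114143 = 11.414%.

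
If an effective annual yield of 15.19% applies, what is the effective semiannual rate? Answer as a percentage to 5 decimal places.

The per-half-year rate i satisfies (1 + i)^2 = 1 + 0.1519.
i = 1.1519^(1/2) − 1 = 0.0732660 = 7.32660%.

7.32660%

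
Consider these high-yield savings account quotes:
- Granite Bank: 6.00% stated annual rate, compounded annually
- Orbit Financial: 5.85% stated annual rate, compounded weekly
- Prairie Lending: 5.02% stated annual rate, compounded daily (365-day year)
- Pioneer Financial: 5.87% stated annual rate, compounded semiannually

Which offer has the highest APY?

Orbit Financial

Granite Bank: compounded annually, EAR = 6.000%
Orbit Financial: (1 + 0.0585/52)^52 − 1 = 6.021%
Prairie Lending: (1 + 0.0502/365)^365 − 1 = 5.148%
Pioneer Financial: (1 + 0.0587/2)^2 − 1 = 5.956%
The highest effective annual rate is Orbit Financial at 6.021%.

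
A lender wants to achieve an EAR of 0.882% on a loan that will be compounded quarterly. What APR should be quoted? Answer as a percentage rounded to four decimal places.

(1 + r/4)^4 − 1 = 0.00882, so 1 + r/4 = 1.00882^(1/4).
r/4 = 0.002198, so r = 0.008791 = 0.8791%.

0.8791%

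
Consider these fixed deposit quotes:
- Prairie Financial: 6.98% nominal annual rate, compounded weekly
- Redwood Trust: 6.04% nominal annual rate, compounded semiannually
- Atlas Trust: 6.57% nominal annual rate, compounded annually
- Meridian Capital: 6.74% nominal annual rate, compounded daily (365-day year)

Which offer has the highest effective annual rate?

Prairie Financial

Prairie Financial: (1 + 0.0698/52)^52 − 1 = 7.224%
Redwood Trust: (1 + 0.0604/2)^2 − 1 = 6.131%
Atlas Trust: compounded annually, EAR = 6.570%
Meridian Capital: (1 + 0.0674/365)^365 − 1 = 6.972%
The highest effective annual rate is Prairie Financial at 7.224%.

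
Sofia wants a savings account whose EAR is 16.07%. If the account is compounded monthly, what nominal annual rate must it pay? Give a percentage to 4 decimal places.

(1 + r/12)^12 − 1 = 0.1607, so 1 + r/12 = 1.1607^(1/12).
r/12 = 0.012496, so r = 0.149952 = 14.9952%.

14.9952%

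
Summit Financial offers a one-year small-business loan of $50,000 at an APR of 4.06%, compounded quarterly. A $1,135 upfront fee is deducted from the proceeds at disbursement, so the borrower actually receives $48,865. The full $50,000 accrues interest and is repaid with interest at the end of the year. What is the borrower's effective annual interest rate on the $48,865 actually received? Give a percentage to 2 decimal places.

Amount owed after one year: 50,000 × (1 + 0.0406/4)^4 = 50,000 × 1.041222 = $52,061.12.
Effective rate on net proceeds: 52,061.12 / 48,865 − 1 = 0.065407 = 6.54%.

6.54%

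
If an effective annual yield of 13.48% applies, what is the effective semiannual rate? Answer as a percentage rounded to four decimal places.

6.5270%

The per-half-year rate i satisfies (1 + i)^2 = 1 + 0.1348.
i = 1.1348^(1/2) − 1 = 0.0652699 = 6.5270%.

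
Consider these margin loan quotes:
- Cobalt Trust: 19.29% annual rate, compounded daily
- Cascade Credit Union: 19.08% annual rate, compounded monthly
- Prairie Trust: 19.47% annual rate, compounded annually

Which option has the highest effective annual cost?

Cobalt Trust

Cobalt Trust: (1 + 0.1929/365)^365 − 1 = 21.270%
Cascade Credit Union: (1 + 0.1908/12)^12 − 1 = 20.840%
Prairie Trust: compounded annually, EAR = 19.470%
The highest effective annual rate is Cobalt Trust at 21.270%.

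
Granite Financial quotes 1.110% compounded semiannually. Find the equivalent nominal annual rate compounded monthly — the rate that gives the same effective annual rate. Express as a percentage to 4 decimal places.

EAR = (1 + 0.01110/2)^2 − 1 = 0.011131.
Solve (1 + r/12)^12 = 1.011131: r/12 = 1.011131^(1/12) − 1 = 0.000923, so r = 0.011074 = 1.1074%.

1.1074%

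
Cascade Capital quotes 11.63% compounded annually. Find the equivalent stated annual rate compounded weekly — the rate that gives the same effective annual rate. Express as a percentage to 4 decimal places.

11.0136%

Compounded annually, EAR = nominal = 0.116300.
Solve (1 + r/52)^52 = 1.116300: r/52 = 1.116300^(1/52) − 1 = 0.002118, so r = 0.110136 = 11.0136%.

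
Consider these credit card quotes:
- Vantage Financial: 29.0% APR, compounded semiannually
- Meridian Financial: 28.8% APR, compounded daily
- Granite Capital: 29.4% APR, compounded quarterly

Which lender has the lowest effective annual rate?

Vantage Financial

Vantage Financial: (1 + 0.290/2)^2 − 1 = 31.103%
Meridian Financial: (1 + 0.288/365)^365 − 1 = 33.361%
Granite Capital: (1 + 0.294/4)^4 − 1 = 32.803%
The lowest effective annual rate is Vantage Financial at 31.103%.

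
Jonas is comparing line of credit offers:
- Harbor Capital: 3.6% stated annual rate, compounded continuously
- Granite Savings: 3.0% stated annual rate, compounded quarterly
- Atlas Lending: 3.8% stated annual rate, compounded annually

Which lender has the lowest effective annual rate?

Granite Savings

Harbor Capital: e^0.036 − 1 = 3.666%
Granite Savings: (1 + 0.030/4)^4 − 1 = 3.034%
Atlas Lending: compounded annually, EAR = 3.800%
The lowest effective annual rate is Granite Savings at 3.034%.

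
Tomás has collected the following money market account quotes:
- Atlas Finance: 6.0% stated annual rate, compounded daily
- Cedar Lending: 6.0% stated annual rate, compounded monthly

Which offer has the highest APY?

Atlas Finance: (1 + 0.060/365)^365 − 1 = 6.183%
Cedar Lending: (1 + 0.060/12)^12 − 1 = 6.168%
The highest effective annual rate is Atlas Finance at 6.183%.

Atlas Finance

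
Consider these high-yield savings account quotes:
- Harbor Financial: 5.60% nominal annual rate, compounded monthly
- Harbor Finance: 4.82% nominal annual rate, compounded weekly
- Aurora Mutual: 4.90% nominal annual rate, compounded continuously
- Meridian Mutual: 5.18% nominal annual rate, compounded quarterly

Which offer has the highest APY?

Harbor Financial

Harbor Financial: (1 + 0.0560/12)^12 − 1 = 5.746%
Harbor Finance: (1 + 0.0482/52)^52 − 1 = 4.936%
Aurora Mutual: e^0.0490 − 1 = 5.022%
Meridian Mutual: (1 + 0.0518/4)^4 − 1 = 5.281%
The highest effective annual rate is Harbor Financial at 5.746%.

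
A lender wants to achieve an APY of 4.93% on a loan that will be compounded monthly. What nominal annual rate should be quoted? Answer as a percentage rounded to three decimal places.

(1 + r/12)^12 − 1 = 0.0493, so 1 + r/12 = 1.0493^(1/12).
r/12 = 0.004018, so r = 0.048220 = 4.822%.

4.822%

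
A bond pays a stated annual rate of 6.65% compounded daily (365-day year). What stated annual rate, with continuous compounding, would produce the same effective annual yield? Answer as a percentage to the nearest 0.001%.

EAR = (1 + 0.0665/365)^365 − 1 = 0.068754.
Equivalent continuous rate: r = ln(1 + 0.068754) = 0.066494 = 6.649%.

6.649%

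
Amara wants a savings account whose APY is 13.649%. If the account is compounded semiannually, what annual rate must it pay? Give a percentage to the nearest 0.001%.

13.213%

(1 + r/2)^2 − 1 = 0.13649, so 1 + r/2 = 1.13649^(1/2).
r/2 = 0.066063, so r = 0.132126 = 13.213%.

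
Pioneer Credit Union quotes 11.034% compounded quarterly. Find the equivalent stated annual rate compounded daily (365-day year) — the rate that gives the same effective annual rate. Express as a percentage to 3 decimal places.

EAR = (1 + 0.11034/4)^4 − 1 = 0.114990.
Solve (1 + r/365)^365 = 1.114990: r/365 = 1.114990^(1/365) − 1 = 0.000298, so r = 0.108862 = 10.886%.

10.886%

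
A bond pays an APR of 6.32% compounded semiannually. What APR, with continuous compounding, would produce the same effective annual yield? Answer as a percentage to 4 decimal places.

EAR = (1 + 0.0632/2)^2 − 1 = 0.064199.
Equivalent continuous rate: r = ln(1 + 0.064199) = 0.062222 = 6.2222%.

6.2222%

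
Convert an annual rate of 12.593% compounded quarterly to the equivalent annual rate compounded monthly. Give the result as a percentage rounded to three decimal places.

EAR = (1 + 0.12593/4)^4 − 1 = 0.132003.
Solve (1 + r/12)^12 = 1.132003: r/12 = 1.132003^(1/12) − 1 = 0.010386, so r = 0.124631 = 12.463%.

12.463%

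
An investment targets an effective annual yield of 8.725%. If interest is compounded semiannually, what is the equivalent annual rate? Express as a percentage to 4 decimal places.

8.5426%

(1 + r/2)^2 − 1 = 0.08725, so 1 + r/2 = 1.08725^(1/2).
r/2 = 0.042713, so r = 0.085426 = 8.5426%.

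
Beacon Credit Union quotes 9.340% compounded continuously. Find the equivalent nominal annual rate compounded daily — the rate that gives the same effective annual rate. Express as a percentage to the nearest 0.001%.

EAR under continuous compounding: e^0.09340 − 1 = 0.097901.
Solve (1 + r/365)^365 = 1.097901: r/365 = 1.097901^(1/365) − 1 = 0.000256, so r = 0.093412 = 9.341%.

9.341%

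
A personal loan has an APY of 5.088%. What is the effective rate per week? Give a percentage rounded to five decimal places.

The per-week rate i satisfies (1 + i)^52 = 1 + 0.05088.
i = 1.05088^(1/52) − 1 = 0.0009548 = 0.09548%.

0.09548%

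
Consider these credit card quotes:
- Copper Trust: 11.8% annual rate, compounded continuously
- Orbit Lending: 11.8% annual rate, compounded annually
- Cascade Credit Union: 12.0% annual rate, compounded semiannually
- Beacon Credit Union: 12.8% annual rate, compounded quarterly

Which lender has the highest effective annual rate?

Beacon Credit Union

Copper Trust: e^0.118 − 1 = 12.524%
Orbit Lending: compounded annually, EAR = 11.800%
Cascade Credit Union: (1 + 0.120/2)^2 − 1 = 12.360%
Beacon Credit Union: (1 + 0.128/4)^4 − 1 = 13.428%
The highest effective annual rate is Beacon Credit Union at 13.428%.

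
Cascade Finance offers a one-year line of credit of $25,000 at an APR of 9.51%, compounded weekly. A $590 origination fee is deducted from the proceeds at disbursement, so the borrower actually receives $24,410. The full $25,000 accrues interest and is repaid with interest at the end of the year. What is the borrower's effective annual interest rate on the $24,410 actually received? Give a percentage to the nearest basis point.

Amount owed after one year: 25,000 × (1 + 0.0951/52)^52 = 25,000 × 1.099673 = $27,491.83.
Effective rate on net proceeds: 27,491.83 / 24,410 − 1 = 0.126253 = 12.63%.

12.63%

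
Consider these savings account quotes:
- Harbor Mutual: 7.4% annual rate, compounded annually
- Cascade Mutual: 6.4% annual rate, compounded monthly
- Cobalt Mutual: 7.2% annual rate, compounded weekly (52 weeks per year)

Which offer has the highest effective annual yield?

Harbor Mutual: compounded annually, EAR = 7.400%
Cascade Mutual: (1 + 0.064/12)^12 − 1 = 6.591%
Cobalt Mutual: (1 + 0.072/52)^52 − 1 = 7.460%
The highest effective annual rate is Cobalt Mutual at 7.460%.

Cobalt Mutual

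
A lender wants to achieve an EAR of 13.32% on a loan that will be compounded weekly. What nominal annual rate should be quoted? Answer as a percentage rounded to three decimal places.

(1 + r/52)^52 − 1 = 0.1332, so 1 + r/52 = 1.1332^(1/52).
r/52 = 0.002408, so r = 0.125196 = 12.520%.

12.520%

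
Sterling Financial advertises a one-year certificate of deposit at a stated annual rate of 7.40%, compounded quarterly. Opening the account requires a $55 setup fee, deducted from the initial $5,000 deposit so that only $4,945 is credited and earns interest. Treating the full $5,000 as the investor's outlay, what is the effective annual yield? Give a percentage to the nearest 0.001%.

Value after one year: 4,945 × (1 + 0.0740/4)^4 = 4,945 × 1.076079 = $5,321.21.
Effective yield on the $5,000 outlay: 5,321.21 / 5,000 − 1 = 0.064242 = 6.424%.

6.424%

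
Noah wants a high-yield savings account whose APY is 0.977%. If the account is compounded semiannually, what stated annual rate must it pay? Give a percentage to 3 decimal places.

(1 + r/2)^2 − 1 = 0.00977, so 1 + r/2 = 1.00977^(1/2).
r/2 = 0.004873, so r = 0.009746 = 0.975%.

0.975%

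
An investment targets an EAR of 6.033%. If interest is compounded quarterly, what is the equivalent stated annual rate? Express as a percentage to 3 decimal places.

(1 + r/4)^4 − 1 = 0.06033, so 1 + r/4 = 1.06033^(1/4).
r/4 = 0.014753, so r = 0.059011 = 5.901%.

5.901%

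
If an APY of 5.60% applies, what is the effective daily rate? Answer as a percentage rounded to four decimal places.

The per-day rate i satisfies (1 + i)^365 = 1 + 0.0560.
i = 1.0560^(1/365) − 1 = 0.0001493 = 0.0149%.

0.0149%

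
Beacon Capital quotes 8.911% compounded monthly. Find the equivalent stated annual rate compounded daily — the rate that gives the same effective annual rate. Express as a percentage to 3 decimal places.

EAR = (1 + 0.08911/12)^12 − 1 = 0.092841.
Solve (1 + r/365)^365 = 1.092841: r/365 = 1.092841^(1/365) − 1 = 0.000243, so r = 0.088792 = 8.879%.

8.879%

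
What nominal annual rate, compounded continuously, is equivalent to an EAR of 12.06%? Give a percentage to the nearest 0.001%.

11.386%

Continuous: nominal r satisfies e^r − 1 = 0.1206.
r = ln(1 + 0.1206) = ln(1.1206) = 0.113864 = 11.386%.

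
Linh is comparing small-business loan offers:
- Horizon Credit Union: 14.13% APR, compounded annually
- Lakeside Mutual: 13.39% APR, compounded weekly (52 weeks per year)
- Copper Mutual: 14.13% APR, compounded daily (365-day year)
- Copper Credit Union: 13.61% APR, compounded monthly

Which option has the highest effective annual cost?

Horizon Credit Union: compounded annually, EAR = 14.130%
Lakeside Mutual: (1 + 0.1339/52)^52 − 1 = 14.308%
Copper Mutual: (1 + 0.1413/365)^365 − 1 = 15.174%
Copper Credit Union: (1 + 0.1361/12)^12 − 1 = 14.492%
The highest effective annual rate is Copper Mutual at 15.174%.

Copper Mutual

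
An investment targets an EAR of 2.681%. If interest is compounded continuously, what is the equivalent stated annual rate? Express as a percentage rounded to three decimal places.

2.646%

Continuous: nominal r satisfies e^r − 1 = 0.02681.
r = ln(1 + 0.02681) = ln(1.02681) = 0.026457 = 2.646%.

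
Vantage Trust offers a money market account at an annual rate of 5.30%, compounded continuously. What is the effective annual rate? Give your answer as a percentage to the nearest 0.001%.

With continuous compounding, EAR = e^0.0530 − 1.
e^0.0530 = 1.054430, so EAR = 0.054430 = 5.443%.

5.443%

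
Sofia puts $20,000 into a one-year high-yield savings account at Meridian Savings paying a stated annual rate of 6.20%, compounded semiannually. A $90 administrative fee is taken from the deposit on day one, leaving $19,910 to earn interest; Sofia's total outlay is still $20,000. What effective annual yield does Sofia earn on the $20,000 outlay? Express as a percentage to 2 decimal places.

5.82%

Value after one year: 19,910 × (1 + 0.0620/2)^2 = 19,910 × 1.062961 = $21,163.55.
Effective yield on the $20,000 outlay: 21,163.55 / 20,000 − 1 = 0.058178 = 5.82%.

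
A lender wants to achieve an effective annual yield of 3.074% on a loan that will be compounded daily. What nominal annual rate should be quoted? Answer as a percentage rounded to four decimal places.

3.0278%

(1 + r/365)^365 − 1 = 0.03074, so 1 + r/365 = 1.03074^(1/365).
r/365 = 0.000083, so r = 0.030278 = 3.0278%.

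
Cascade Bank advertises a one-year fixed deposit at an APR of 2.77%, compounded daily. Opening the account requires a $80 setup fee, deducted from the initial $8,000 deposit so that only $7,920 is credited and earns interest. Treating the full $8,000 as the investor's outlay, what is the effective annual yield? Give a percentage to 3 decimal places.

Value after one year: 7,920 × (1 + 0.0277/365)^365 = 7,920 × 1.028086 = $8,142.44.
Effective yield on the $8,000 outlay: 8,142.44 / 8,000 − 1 = 0.017805 = 1.781%.

1.781%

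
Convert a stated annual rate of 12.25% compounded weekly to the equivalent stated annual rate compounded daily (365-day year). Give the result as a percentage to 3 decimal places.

EAR = (1 + 0.1225/52)^52 − 1 = 0.130156.
Solve (1 + r/365)^365 = 1.130156: r/365 = 1.130156^(1/365) − 1 = 0.000335, so r = 0.122376 = 12.238%.

12.238%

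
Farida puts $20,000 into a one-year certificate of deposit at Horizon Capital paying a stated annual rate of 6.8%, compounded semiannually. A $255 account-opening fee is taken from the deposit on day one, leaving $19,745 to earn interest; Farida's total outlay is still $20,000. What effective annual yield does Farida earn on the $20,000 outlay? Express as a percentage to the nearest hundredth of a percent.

5.55%

Value after one year: 19,745 × (1 + 0.068/2)^2 = 19,745 × 1.069156 = $21,110.49.
Effective yield on the $20,000 outlay: 21,110.49 / 20,000 − 1 = 0.055524 = 5.55%.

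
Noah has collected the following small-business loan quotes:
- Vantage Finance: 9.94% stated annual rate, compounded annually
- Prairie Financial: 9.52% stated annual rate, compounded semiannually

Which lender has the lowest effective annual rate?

Prairie Financial

Vantage Finance: compounded annually, EAR = 9.940%
Prairie Financial: (1 + 0.0952/2)^2 − 1 = 9.747%
The lowest effective annual rate is Prairie Financial at 9.747%.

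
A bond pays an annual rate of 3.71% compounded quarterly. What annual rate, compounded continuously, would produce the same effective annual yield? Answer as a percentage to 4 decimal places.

EAR = (1 + 0.0371/4)^4 − 1 = 0.037619.
Equivalent continuous rate: r = ln(1 + 0.037619) = 0.036929 = 3.6929%.

3.6929%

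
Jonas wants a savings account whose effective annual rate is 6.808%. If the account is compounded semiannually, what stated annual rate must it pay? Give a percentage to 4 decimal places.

6.6959%

(1 + r/2)^2 − 1 = 0.06808, so 1 + r/2 = 1.06808^(1/2).
r/2 = 0.033480, so r = 0.066959 = 6.6959%.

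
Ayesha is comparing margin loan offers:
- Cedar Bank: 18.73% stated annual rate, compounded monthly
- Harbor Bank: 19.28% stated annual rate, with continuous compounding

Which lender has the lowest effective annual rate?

Cedar Bank

Cedar Bank: (1 + 0.1873/12)^12 − 1 = 20.425%
Harbor Bank: e^0.1928 − 1 = 21.264%
The lowest effective annual rate is Cedar Bank at 20.425%.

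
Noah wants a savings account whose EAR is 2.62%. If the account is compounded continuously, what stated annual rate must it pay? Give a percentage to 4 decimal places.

2.5863%

Continuous: nominal r satisfies e^r − 1 = 0.0262.
r = ln(1 + 0.0262) = ln(1.0262) = 0.025863 = 2.5863%.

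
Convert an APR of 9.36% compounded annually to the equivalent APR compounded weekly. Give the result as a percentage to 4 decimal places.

Compounded annually, EAR = nominal = 0.093600.
Solve (1 + r/52)^52 = 1.093600: r/52 = 1.093600^(1/52) − 1 = 0.001722, so r = 0.089552 = 8.9552%.

8.9552%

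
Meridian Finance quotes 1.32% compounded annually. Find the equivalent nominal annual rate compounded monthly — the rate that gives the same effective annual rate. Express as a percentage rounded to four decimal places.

Compounded annually, EAR = nominal = 0.013200.
Solve (1 + r/12)^12 = 1.013200: r/12 = 1.013200^(1/12) − 1 = 0.001093, so r = 0.013121 = 1.3121%.

1.3121%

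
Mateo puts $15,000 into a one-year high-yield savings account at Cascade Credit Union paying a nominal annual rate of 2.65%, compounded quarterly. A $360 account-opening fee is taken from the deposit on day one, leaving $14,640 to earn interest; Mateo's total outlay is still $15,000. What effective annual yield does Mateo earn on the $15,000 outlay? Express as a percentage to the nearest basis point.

Value after one year: 14,640 × (1 + 0.0265/4)^4 = 14,640 × 1.026765 = $15,031.83.
Effective yield on the $15,000 outlay: 15,031.83 / 15,000 − 1 = 0.002122 = 0.21%.

0.21%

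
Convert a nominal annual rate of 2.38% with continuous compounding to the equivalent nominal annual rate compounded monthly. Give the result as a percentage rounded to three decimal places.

EAR under continuous compounding: e^0.0238 − 1 = 0.024085.
Solve (1 + r/12)^12 = 1.024085: r/12 = 1.024085^(1/12) − 1 = 0.001985, so r = 0.023824 = 2.382%.

2.382%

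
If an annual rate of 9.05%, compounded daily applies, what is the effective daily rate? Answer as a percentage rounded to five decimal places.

0.02479%

With a nominal annual rate compounded daily, the periodic rate is the nominal rate divided by 365.
i = 0.0905 / 365 = 0.0002479 = 0.02479%.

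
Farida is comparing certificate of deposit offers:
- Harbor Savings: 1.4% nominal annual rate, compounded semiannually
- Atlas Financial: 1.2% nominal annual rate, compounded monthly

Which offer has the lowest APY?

Harbor Savings: (1 + 0.014/2)^2 − 1 = 1.405%
Atlas Financial: (1 + 0.012/12)^12 − 1 = 1.207%
The lowest effective annual rate is Atlas Financial at 1.207%.

Atlas Financial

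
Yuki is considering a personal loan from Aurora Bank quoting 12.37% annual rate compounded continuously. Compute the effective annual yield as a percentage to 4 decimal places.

With continuous compounding, EAR = e^0.1237 − 1.
e^0.1237 = 1.131676, so EAR = 0.131676 = 13.1676%.

13.1676%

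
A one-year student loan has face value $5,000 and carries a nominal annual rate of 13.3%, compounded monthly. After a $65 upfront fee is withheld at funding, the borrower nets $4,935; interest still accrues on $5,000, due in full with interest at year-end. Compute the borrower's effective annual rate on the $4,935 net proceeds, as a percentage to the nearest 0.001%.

Amount owed after one year: 5,000 × (1 + 0.133/12)^12 = 5,000 × 1.141415 = $5,707.07.
Effective rate on net proceeds: 5,707.07 / 4,935 − 1 = 0.156448 = 15.645%.

15.645%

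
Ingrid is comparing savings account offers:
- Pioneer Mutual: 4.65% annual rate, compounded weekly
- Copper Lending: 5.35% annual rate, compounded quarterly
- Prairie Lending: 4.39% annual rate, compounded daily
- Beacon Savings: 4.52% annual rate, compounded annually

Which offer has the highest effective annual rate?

Pioneer Mutual: (1 + 0.0465/52)^52 − 1 = 4.758%
Copper Lending: (1 + 0.0535/4)^4 − 1 = 5.458%
Prairie Lending: (1 + 0.0439/365)^365 − 1 = 4.488%
Beacon Savings: compounded annually, EAR = 4.520%
The highest effective annual rate is Copper Lending at 5.458%.

Copper Lending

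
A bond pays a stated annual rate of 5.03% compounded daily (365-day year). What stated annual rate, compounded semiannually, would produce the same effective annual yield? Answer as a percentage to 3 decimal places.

5.093%

EAR = (1 + 0.0503/365)^365 − 1 = 0.051583.
Solve (1 + r/2)^2 = 1.051583: r/2 = 1.051583^(1/2) − 1 = 0.025467, so r = 0.050934 = 5.093%.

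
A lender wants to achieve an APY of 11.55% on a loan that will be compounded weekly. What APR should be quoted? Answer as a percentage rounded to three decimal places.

10.942%

(1 + r/52)^52 − 1 = 0.1155, so 1 + r/52 = 1.1155^(1/52).
r/52 = 0.002104, so r = 0.109418 = 10.942%.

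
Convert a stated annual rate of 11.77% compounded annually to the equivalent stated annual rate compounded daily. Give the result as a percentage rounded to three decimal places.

11.129%

Compounded annually, EAR = nominal = 0.117700.
Solve (1 + r/365)^365 = 1.117700: r/365 = 1.117700^(1/365) − 1 = 0.000305, so r = 0.111290 = 11.129%.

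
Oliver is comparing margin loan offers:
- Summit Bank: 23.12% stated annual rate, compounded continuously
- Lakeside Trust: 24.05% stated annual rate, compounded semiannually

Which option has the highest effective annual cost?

Summit Bank: e^0.2312 − 1 = 26.011%
Lakeside Trust: (1 + 0.2405/2)^2 − 1 = 25.496%
The highest effective annual rate is Summit Bank at 26.011%.

Summit Bank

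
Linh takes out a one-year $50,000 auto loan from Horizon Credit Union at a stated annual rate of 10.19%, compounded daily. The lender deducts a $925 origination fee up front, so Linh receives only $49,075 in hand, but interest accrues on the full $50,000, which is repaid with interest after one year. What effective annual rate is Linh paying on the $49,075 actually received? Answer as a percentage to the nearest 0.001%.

12.813%

Amount owed after one year: 50,000 × (1 + 0.1019/365)^365 = 50,000 × 1.107257 = $55,362.85.
Effective rate on net proceeds: 55,362.85 / 49,075 − 1 = 0.128127 = 12.813%.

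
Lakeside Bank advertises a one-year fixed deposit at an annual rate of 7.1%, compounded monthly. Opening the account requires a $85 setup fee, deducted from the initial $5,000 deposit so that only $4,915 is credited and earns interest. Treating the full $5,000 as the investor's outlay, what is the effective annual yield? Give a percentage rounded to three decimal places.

5.511%

Value after one year: 4,915 × (1 + 0.071/12)^12 = 4,915 × 1.073357 = $5,275.55.
Effective yield on the $5,000 outlay: 5,275.55 / 5,000 − 1 = 0.055110 = 5.511%.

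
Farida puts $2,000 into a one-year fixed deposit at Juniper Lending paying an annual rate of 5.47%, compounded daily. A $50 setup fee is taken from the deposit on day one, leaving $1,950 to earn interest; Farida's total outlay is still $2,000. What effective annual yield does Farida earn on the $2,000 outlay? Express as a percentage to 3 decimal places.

2.981%

Value after one year: 1,950 × (1 + 0.0547/365)^365 = 1,950 × 1.056219 = $2,059.63.
Effective yield on the $2,000 outlay: 2,059.63 / 2,000 − 1 = 0.029814 = 2.981%.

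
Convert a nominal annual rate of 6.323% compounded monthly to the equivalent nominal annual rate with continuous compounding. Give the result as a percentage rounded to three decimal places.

EAR = (1 + 0.06323/12)^12 − 1 = 0.065095.
Equivalent continuous rate: r = ln(1 + 0.065095) = 0.063064 = 6.306%.

6.306%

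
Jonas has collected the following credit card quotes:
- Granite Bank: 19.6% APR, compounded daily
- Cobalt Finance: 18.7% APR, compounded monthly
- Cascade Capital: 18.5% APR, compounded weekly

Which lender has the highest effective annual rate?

Granite Bank

Granite Bank: (1 + 0.196/365)^365 − 1 = 21.646%
Cobalt Finance: (1 + 0.187/12)^12 − 1 = 20.389%
Cascade Capital: (1 + 0.185/52)^52 − 1 = 20.282%
The highest effective annual rate is Granite Bank at 21.646%.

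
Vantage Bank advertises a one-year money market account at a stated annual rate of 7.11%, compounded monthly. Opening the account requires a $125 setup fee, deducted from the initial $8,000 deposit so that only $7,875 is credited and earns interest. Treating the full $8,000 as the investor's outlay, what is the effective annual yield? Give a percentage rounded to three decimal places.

Value after one year: 7,875 × (1 + 0.0711/12)^12 = 7,875 × 1.073463 = $8,453.52.
Effective yield on the $8,000 outlay: 8,453.52 / 8,000 − 1 = 0.056690 = 5.669%.

5.669%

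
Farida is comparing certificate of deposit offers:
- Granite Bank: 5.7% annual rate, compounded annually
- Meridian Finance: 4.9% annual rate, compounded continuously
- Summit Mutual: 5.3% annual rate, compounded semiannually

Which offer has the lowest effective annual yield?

Granite Bank: compounded annually, EAR = 5.700%
Meridian Finance: e^0.049 − 1 = 5.022%
Summit Mutual: (1 + 0.053/2)^2 − 1 = 5.370%
The lowest effective annual rate is Meridian Finance at 5.022%.

Meridian Finance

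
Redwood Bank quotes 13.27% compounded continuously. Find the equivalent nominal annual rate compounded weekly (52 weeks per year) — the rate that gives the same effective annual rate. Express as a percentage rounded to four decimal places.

EAR under continuous compounding: e^0.1327 − 1 = 0.141907.
Solve (1 + r/52)^52 = 1.141907: r/52 = 1.141907^(1/52) − 1 = 0.002555, so r = 0.132869 = 13.2869%.

13.2869%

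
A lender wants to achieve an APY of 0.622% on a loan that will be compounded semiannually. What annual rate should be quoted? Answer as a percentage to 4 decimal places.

(1 + r/2)^2 − 1 = 0.00622, so 1 + r/2 = 1.00622^(1/2).
r/2 = 0.003105, so r = 0.006210 = 0.6210%.

0.6210%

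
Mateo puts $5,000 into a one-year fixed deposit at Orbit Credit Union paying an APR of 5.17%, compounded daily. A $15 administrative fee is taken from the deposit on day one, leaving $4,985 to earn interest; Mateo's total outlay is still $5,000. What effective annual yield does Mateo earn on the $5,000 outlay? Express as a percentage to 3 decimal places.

Value after one year: 4,985 × (1 + 0.0517/365)^365 = 4,985 × 1.053056 = $5,249.48.
Effective yield on the $5,000 outlay: 5,249.48 / 5,000 − 1 = 0.049897 = 4.990%.

4.990%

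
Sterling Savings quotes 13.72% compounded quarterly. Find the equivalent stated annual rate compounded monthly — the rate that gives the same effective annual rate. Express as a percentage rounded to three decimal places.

EAR = (1 + 0.1372/4)^4 − 1 = 0.144422.
Solve (1 + r/12)^12 = 1.144422: r/12 = 1.144422^(1/12) − 1 = 0.011305, so r = 0.135661 = 13.566%.

13.566%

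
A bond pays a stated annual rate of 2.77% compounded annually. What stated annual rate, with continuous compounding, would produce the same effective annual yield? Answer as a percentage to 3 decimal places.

Compounded annually, EAR = nominal = 0.027700.
Equivalent continuous rate: r = ln(1 + 0.027700) = 0.027323 = 2.732%.

2.732%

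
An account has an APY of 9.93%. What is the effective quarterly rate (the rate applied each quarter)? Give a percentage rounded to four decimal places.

The per-quarter rate i satisfies (1 + i)^4 = 1 + 0.0993.
i = 1.0993^(1/4) − 1 = 0.0239507 = 2.3951%.

2.3951%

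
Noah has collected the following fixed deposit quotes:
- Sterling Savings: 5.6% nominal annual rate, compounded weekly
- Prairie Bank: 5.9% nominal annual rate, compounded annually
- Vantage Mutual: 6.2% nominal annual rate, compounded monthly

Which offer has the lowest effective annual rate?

Sterling Savings

Sterling Savings: (1 + 0.056/52)^52 − 1 = 5.757%
Prairie Bank: compounded annually, EAR = 5.900%
Vantage Mutual: (1 + 0.062/12)^12 − 1 = 6.379%
The lowest effective annual rate is Sterling Savings at 5.757%.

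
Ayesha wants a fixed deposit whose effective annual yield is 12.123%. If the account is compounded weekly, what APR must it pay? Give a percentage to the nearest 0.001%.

11.455%

(1 + r/52)^52 − 1 = 0.12123, so 1 + r/52 = 1.12123^(1/52).
r/52 = 0.002203, so r = 0.114552 = 11.455%.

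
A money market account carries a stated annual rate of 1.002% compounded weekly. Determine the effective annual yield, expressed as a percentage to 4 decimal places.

1.0069%

EAR = (1 + 0.01002/52)^52 − 1.
= (1 + 0.000193)^52 − 1 = 1.010069 − 1 = 1.0069%.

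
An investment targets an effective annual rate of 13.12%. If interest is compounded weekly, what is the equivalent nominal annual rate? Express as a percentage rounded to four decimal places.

(1 + r/52)^52 − 1 = 0.1312, so 1 + r/52 = 1.1312^(1/52).
r/52 = 0.002374, so r = 0.123425 = 12.3425%.

12.3425%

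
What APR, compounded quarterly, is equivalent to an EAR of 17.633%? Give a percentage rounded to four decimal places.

(1 + r/4)^4 − 1 = 0.17633, so 1 + r/4 = 1.17633^(1/4).
r/4 = 0.041435, so r = 0.165741 = 16.5741%.

16.5741%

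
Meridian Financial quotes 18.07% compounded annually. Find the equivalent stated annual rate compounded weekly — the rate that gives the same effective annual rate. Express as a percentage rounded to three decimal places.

Compounded annually, EAR = nominal = 0.180700.
Solve (1 + r/52)^52 = 1.180700: r/52 = 1.180700^(1/52) − 1 = 0.003199, so r = 0.166373 = 16.637%.

16.637%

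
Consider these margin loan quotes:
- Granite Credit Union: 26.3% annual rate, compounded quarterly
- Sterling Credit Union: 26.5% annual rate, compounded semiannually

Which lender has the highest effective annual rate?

Granite Credit Union

Granite Credit Union: (1 + 0.263/4)^4 − 1 = 29.009%
Sterling Credit Union: (1 + 0.265/2)^2 − 1 = 28.256%
The highest effective annual rate is Granite Credit Union at 29.009%.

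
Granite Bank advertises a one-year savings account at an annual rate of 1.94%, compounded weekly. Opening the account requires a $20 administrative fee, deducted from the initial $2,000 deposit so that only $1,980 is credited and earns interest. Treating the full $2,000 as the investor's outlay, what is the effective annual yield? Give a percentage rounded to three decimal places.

Value after one year: 1,980 × (1 + 0.0194/52)^52 = 1,980 × 1.019586 = $2,018.78.
Effective yield on the $2,000 outlay: 2,018.78 / 2,000 − 1 = 0.009390 = 0.939%.

0.939%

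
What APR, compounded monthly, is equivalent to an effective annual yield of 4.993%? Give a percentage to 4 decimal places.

(1 + r/12)^12 − 1 = 0.04993, so 1 + r/12 = 1.04993^(1/12).
r/12 = 0.004069, so r = 0.048823 = 4.8823%.

4.8823%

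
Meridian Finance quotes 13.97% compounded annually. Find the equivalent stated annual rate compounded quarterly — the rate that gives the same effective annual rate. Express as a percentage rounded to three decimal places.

13.293%

Compounded annually, EAR = nominal = 0.139700.
Solve (1 + r/4)^4 = 1.139700: r/4 = 1.139700^(1/4) − 1 = 0.033231, so r = 0.132926 = 13.293%.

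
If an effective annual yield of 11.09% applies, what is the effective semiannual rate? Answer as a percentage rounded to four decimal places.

The per-half-year rate i satisfies (1 + i)^2 = 1 + 0.1109.
i = 1.1109^(1/2) − 1 = 0.0539924 = 5.3992%.

5.3992%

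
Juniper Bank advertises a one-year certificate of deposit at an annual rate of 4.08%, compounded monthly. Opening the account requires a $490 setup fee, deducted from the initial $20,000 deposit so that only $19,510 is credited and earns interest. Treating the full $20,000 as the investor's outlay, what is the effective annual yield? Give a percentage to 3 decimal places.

Value after one year: 19,510 × (1 + 0.0408/12)^12 = 19,510 × 1.041572 = $20,321.06.
Effective yield on the $20,000 outlay: 20,321.06 / 20,000 − 1 = 0.016053 = 1.605%.

1.605%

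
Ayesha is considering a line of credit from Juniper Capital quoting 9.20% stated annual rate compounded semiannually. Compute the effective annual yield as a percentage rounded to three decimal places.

EAR = (1 + 0.0920/2)^2 − 1.
= 1.094116 − 1 = 9.412%.

9.412%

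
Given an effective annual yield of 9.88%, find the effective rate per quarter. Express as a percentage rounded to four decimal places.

The per-quarter rate i satisfies (1 + i)^4 = 1 + 0.0988.
i = 1.0988^(1/4) − 1 = 0.0238343 = 2.3834%.

2.3834%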